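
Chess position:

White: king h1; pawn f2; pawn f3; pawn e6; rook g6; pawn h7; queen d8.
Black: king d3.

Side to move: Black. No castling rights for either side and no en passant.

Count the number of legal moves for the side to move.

Black to move; king on d3.
In check: yes, from the white queen on d8.
Legal moves: Kc4, Kc3, Ke2, Kc2.
Count: 4.

4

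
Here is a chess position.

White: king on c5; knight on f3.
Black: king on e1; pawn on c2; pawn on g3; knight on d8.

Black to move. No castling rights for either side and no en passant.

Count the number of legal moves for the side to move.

4

Black to move; king on e1.
In check: yes, from the white knight on f3.
Legal moves: Kf2, Ke2, Kf1, Kd1.
Count: 4.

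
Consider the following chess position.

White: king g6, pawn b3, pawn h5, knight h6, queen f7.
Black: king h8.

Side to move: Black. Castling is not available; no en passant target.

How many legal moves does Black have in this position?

Black to move; king on h8.
In check: no.
Legal moves: none.
Count: 0.

0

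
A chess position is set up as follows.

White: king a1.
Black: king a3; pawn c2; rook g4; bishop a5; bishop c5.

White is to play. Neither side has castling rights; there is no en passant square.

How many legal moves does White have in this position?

White to move; king on a1.
In check: no.
Legal moves: none.
Count: 0.

0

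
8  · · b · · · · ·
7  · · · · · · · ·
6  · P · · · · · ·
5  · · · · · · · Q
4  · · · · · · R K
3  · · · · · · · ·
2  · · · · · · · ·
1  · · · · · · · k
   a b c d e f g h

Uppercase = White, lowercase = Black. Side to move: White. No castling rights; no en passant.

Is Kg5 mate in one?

yes

After Kg5: black king on h1; in check: yes, from the white queen on h5.
King squares — g1: attacked by Rg4; g2: attacked by Rg4; h2: attacked by Qh5.
Black has no legal moves → checkmate.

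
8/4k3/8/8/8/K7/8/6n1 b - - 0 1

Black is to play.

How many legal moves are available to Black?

11

Black to move; king on e7.
In check: no.
Legal moves: Kf8, Ke8, Kd8, Kf7, Kd7, Kf6, Ke6, Kd6, Nh3, Nf3, Ne2.
Count: 11.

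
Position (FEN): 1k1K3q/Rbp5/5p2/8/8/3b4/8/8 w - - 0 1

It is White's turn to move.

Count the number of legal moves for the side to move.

2

White to move; king on d8.
In check: yes, from the black queen on h8.
Legal moves: Ke7, Kd7.
Count: 2.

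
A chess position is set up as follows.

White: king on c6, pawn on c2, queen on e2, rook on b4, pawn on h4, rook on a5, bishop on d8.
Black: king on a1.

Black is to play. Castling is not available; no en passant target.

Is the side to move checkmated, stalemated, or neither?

checkmate

Black to move; black king on a1.
In check: yes, from the white rook on a5.
King squares — b1: attacked by Rb4; a2: attacked by Ra5; b2: attacked by Rb4.
Legal moves for Black: none.
In check with no legal moves → checkmate.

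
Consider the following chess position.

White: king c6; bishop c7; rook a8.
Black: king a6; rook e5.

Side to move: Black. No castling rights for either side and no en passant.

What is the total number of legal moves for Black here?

0

Black to move; king on a6.
In check: yes, from the white rook on a8.
Legal moves: none.
Count: 0.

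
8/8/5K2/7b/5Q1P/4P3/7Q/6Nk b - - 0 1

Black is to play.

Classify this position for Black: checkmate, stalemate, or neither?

checkmate

Black to move; black king on h1.
In check: yes, from the white queen on h2.
King squares — g1: attacked by Qh2; g2: attacked by Qh2; h2: attacked by Qf4.
Legal moves for Black: none.
In check with no legal moves → checkmate.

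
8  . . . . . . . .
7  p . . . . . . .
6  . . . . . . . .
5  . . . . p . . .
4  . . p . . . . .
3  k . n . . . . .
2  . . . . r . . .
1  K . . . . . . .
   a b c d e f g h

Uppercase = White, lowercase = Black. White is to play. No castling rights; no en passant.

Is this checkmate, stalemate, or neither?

White to move; white king on a1.
In check: no.
King squares — b1: attacked by Nc3; a2: attacked by Re2; b2: attacked by Re2.
Legal moves for White: none.
Not in check and no legal moves → stalemate.

stalemate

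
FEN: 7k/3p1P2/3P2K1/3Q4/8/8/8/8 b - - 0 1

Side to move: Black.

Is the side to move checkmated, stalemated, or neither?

stalemate

Black to move; black king on h8.
In check: no.
King squares — g7: attacked by Kg6; h7: attacked by Kg6; g8: attacked by Pf7.
Legal moves for Black: none.
Not in check and no legal moves → stalemate.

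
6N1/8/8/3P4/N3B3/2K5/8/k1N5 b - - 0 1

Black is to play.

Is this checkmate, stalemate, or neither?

Black to move; black king on a1.
In check: no.
King squares — b1: attacked by Be4; a2: attacked by Nc1; b2: attacked by Kc3.
Legal moves for Black: none.
Not in check and no legal moves → stalemate.

stalemate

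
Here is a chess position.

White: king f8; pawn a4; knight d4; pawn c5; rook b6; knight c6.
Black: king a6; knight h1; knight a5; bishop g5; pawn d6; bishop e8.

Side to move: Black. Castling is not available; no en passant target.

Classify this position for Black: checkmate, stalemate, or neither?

checkmate

Black to move; black king on a6.
In check: yes, from the white rook on b6.
King squares — a5: own knight; b5: attacked by Pa4; b6: attacked by Pc5; a7: attacked by Nc6; b7: attacked by Rb6.
Legal moves for Black: none.
In check with no legal moves → checkmate.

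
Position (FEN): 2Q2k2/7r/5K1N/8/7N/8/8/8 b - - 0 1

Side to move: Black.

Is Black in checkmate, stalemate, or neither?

checkmate

Black to move; black king on f8.
In check: yes, from the white queen on c8.
King squares — e7: attacked by Kf6; f7: attacked by Kf6; g7: attacked by Kf6; e8: attacked by Qc8; g8: attacked by Nh6.
Legal moves for Black: none.
In check with no legal moves → checkmate.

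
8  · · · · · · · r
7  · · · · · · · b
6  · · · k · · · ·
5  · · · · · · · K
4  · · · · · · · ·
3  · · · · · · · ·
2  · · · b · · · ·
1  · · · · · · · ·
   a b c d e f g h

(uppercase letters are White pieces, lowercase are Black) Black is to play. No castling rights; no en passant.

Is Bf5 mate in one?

After Bf5: white king on h5; in check: yes, from the black rook on h8.
King squares — g4: attacked by Bf5; h4: attacked by Rh8; g5: attacked by Bd2; g6: attacked by Bf5; h6: attacked by Bd2.
White has no legal moves → checkmate.

yes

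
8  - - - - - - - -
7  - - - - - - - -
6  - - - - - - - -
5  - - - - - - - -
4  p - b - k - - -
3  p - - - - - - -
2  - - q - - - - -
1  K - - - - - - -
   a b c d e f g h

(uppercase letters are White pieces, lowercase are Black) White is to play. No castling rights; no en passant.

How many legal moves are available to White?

White to move; king on a1.
In check: no.
Legal moves: none.
Count: 0.

0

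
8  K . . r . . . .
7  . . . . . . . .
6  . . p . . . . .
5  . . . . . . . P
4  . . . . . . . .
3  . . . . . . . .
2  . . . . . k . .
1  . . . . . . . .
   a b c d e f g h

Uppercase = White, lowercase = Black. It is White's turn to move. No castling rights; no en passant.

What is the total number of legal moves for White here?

2

White to move; king on a8.
In check: yes, from the black rook on d8.
Legal moves: Kb7, Ka7.
Count: 2.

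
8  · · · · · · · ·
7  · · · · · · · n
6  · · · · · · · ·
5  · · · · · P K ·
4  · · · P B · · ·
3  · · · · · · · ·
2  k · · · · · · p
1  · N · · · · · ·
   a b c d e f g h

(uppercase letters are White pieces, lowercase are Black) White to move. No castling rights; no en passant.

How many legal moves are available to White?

6

White to move; king on g5.
In check: yes, from the black knight on h7.
Legal moves: Kh6, Kg6, Kh5, Kh4, Kg4, Kf4.
Count: 6.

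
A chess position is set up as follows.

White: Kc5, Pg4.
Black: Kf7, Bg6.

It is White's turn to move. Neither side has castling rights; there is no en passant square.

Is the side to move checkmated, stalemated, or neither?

neither

White to move; white king on c5.
In check: no.
Legal moves for White: Kd6, Kc6, Kb6, Kd5, Kb5, Kd4, Kc4, Kb4, g5.
White has 9 legal moves and is not in check → neither.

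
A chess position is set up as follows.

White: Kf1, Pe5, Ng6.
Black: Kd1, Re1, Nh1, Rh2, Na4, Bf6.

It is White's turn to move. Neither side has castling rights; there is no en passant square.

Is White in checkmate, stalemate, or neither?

White to move; white king on f1.
In check: yes, from the black rook on e1.
King squares — e1: attacked by Kd1; g1: attacked by Re1; e2: attacked by Kd1; f2: attacked by Nh1; g2: attacked by Rh2.
Legal moves for White: none.
In check with no legal moves → checkmate.

checkmate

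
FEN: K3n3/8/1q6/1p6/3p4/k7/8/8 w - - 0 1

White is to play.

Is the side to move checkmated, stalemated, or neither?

stalemate

White to move; white king on a8.
In check: no.
King squares — a7: attacked by Qb6; b7: attacked by Qb6; b8: attacked by Qb6.
Legal moves for White: none.
Not in check and no legal moves → stalemate.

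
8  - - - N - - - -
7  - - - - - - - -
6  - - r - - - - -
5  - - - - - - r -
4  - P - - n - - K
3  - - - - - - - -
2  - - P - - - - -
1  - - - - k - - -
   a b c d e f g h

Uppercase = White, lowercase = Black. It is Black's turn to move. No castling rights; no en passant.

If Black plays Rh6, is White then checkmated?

yes

After Rh6: white king on h4; in check: yes, from the black rook on h6.
King squares — g3: attacked by Ne4; h3: attacked by Rh6; g4: attacked by Rg5; g5: attacked by Ne4; h5: attacked by Rg5.
White has no legal moves → checkmate.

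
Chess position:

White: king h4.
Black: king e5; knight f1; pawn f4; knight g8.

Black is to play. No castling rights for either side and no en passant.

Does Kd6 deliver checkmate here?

After Kd6: white king on h4; in check: no.
White is not in check, so this cannot be checkmate.

no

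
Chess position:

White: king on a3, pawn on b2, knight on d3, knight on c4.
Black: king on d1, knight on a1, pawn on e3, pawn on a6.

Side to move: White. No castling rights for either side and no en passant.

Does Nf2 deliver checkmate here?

no

After Nf2: black king on d1; in check: yes, from the white knight on f2.
Black has 5 legal replies: Ke2, Kc2, Ke1, Kc1, exf2.
In check but a legal move exists → not checkmate.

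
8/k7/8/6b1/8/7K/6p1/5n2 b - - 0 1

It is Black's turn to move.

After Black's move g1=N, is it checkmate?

no

After g1=N: white king on h3; in check: yes, from the black knight on g1.
White has 2 legal replies: Kg4, Kg2.
In check but a legal move exists → not checkmate.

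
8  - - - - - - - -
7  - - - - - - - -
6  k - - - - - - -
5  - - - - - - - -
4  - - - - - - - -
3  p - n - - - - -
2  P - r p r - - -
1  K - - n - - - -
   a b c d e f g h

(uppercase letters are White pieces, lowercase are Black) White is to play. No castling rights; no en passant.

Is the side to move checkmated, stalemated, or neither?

stalemate

White to move; white king on a1.
In check: no.
King squares — b1: attacked by Nc3; a2: own pawn; b2: attacked by Nd1.
Legal moves for White: none.
Not in check and no legal moves → stalemate.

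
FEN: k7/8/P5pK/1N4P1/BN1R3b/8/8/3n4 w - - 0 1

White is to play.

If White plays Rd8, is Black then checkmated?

After Rd8: black king on a8; in check: yes, from the white rook on d8.
King squares — a7: attacked by Nb5; b7: attacked by Pa6; b8: attacked by Rd8.
Black has no legal moves → checkmate.

yes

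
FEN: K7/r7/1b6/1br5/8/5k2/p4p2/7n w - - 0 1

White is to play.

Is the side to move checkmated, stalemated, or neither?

White to move; white king on a8.
In check: yes, from the black rook on a7.
King squares — a7: attacked by Bb6; b7: attacked by Ra7; b8: available.
Legal moves for White: Kb8.
White is in check but has 1 legal move → neither.

neither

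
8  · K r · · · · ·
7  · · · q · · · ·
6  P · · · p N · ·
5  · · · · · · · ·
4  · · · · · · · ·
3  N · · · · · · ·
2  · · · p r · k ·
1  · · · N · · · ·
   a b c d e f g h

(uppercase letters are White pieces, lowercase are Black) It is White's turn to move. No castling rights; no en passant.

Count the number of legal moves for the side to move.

White to move; king on b8.
In check: yes, from the black rook on c8.
Legal moves: none.
Count: 0.

0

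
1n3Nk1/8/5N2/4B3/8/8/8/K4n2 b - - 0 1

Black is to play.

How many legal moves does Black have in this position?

4

Black to move; king on g8.
In check: yes, from the white knight on f6.
Legal moves: Kh8, Kxf8, Kg7, Kf7.
Count: 4.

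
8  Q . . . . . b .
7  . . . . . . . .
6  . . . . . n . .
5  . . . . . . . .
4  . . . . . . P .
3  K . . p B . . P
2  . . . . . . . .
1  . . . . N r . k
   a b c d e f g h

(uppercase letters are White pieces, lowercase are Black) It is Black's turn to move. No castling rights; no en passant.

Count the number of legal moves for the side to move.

Black to move; king on h1.
In check: yes, from the white queen on a8.
Legal moves: Kh2, Bd5, Nd5, Ne4, Rf3.
Count: 5.

5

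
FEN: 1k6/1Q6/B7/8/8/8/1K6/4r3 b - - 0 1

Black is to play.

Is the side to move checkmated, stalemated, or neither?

Black to move; black king on b8.
In check: yes, from the white queen on b7.
King squares — a7: attacked by Qb7; b7: attacked by Ba6; c7: attacked by Qb7; a8: attacked by Qb7; c8: attacked by Qb7.
Legal moves for Black: none.
In check with no legal moves → checkmate.

checkmate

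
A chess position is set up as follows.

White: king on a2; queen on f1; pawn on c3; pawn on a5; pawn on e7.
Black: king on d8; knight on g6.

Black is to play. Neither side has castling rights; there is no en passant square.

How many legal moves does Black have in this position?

Black to move; king on d8.
In check: yes, from the white pawn on e7.
Legal moves: Ke8, Kc8, Kxe7, Kd7, Kc7, Nxe7.
Count: 6.

6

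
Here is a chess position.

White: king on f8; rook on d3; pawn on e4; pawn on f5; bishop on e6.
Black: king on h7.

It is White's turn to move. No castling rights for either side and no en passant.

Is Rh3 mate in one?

After Rh3: black king on h7; in check: yes, from the white rook on h3.
King squares — g6: attacked by Pf5; h6: attacked by Rh3; g7: attacked by Kf8; g8: attacked by Be6; h8: attacked by Rh3.
Black has no legal moves → checkmate.

yes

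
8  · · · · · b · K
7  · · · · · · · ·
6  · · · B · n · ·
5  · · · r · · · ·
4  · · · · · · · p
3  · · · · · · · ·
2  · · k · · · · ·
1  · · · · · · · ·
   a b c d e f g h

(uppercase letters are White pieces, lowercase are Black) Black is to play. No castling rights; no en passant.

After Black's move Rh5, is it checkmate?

yes

After Rh5: white king on h8; in check: yes, from the black rook on h5.
King squares — g7: attacked by Bf8; h7: attacked by Rh5; g8: attacked by Nf6.
White has no legal moves → checkmate.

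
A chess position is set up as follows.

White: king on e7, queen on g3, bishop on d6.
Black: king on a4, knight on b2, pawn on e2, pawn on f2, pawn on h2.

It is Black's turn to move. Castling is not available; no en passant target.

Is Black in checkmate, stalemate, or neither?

Black to move; black king on a4.
In check: no.
Legal moves for Black: Kb5, Ka5, Nc4, Nd3, Nd1, h1=Q, h1=R, h1=B, h1=N, f1=Q, f1=R, f1=B, f1=N, e1=Q+, e1=R+, e1=B, e1=N.
Black has 17 legal moves and is not in check → neither.

neither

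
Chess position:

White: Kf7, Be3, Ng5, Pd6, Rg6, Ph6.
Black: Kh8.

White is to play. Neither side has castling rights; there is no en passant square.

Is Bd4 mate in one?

After Bd4: black king on h8; in check: yes, from the white bishop on d4.
King squares — g7: attacked by Bd4; h7: attacked by Ng5; g8: attacked by Rg6.
Black has no legal moves → checkmate.

yes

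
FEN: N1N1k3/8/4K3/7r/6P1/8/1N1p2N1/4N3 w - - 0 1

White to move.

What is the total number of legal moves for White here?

White to move; king on e6.
In check: no.
Legal moves: Ne7, Na7, Nd6+, Ncb6, Nc7+, Nab6, Kf6, Kd6, Nh4, Nf4, Ne3, Nc4, Na4, Nbd3, Nd1, Nf3, Ned3, Nc2, gxh5, g5.
Count: 20.

20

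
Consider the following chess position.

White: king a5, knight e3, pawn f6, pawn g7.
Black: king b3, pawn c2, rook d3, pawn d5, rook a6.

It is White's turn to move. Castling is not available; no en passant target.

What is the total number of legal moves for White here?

2

White to move; king on a5.
In check: yes, from the black rook on a6.
Legal moves: Kxa6, Kb5.
Count: 2.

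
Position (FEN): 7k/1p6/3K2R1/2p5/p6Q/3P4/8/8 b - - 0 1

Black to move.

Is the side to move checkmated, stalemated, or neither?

checkmate

Black to move; black king on h8.
In check: yes, from the white queen on h4.
King squares — g7: attacked by Rg6; h7: attacked by Qh4; g8: attacked by Rg6.
Legal moves for Black: none.
In check with no legal moves → checkmate.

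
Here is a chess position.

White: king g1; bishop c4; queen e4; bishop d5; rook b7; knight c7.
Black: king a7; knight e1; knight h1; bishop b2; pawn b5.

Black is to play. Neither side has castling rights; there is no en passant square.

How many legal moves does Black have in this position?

Black to move; king on a7.
In check: yes, from the white rook on b7.
Legal moves: none.
Count: 0.

0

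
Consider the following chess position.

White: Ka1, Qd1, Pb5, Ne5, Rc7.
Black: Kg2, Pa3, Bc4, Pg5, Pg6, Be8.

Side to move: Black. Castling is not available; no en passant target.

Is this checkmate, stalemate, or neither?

Black to move; black king on g2.
In check: no.
Legal moves for Black include: Bef7, Bd7, Bc6, Bexb5, Bg8, Bcf7, Be6, Bd5, Bcxb5, Bd3, Bb3, Be2, Ba2, Bf1, Kh3, Kg3, Kh2, Kf2, ... (list truncated; more exist).
Black has legal moves and is not in check → neither.

neither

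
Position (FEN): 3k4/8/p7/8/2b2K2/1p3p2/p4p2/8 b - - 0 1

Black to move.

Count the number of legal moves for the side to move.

Black to move; king on d8.
In check: no.
Legal moves: Ke8, Kc8, Ke7, Kd7, Kc7, Bg8, Bf7, Be6, Bd5, Bb5, Bd3, Be2, Bf1, a5, b2, f1=Q, f1=R, f1=B, f1=N, a1=Q, a1=R, a1=B, a1=N.
Count: 23.

23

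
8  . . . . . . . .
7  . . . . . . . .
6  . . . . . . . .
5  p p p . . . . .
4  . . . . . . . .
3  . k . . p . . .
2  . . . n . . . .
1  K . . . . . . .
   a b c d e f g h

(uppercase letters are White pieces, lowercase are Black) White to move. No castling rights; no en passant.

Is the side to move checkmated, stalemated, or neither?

stalemate

White to move; white king on a1.
In check: no.
King squares — b1: attacked by Nd2; a2: attacked by Kb3; b2: attacked by Kb3.
Legal moves for White: none.
Not in check and no legal moves → stalemate.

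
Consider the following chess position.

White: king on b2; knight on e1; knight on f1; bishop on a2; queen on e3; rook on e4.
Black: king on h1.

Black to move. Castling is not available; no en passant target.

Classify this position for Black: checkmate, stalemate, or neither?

stalemate

Black to move; black king on h1.
In check: no.
King squares — g1: attacked by Qe3; g2: attacked by Ne1; h2: attacked by Nf1.
Legal moves for Black: none.
Not in check and no legal moves → stalemate.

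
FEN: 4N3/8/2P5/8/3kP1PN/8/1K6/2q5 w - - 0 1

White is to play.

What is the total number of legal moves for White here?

White to move; king on b2.
In check: yes, from the black queen on c1.
Legal moves: Kb3, Ka2, Kxc1.
Count: 3.

3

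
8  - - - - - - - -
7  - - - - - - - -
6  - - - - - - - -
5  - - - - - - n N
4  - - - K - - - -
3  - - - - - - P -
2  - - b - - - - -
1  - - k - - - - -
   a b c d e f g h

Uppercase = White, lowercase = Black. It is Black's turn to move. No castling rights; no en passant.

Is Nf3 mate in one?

After Nf3: white king on d4; in check: yes, from the black knight on f3.
White has 5 legal replies: Kd5, Kc5, Kc4, Ke3, Kc3.
In check but a legal move exists → not checkmate.

no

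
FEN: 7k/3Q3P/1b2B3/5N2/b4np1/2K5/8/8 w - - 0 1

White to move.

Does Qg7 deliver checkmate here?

After Qg7: black king on h8; in check: yes, from the white queen on g7.
King squares — g7: attacked by Nf5; h7: attacked by Qg7; g8: attacked by Be6.
Black has no legal moves → checkmate.

yes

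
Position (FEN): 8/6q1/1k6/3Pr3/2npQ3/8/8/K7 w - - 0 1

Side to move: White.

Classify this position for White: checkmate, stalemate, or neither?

White to move; white king on a1.
In check: no.
Legal moves for White include: Qh7, Qg6+, Qf5, Qxe5, Qh4, Qg4, Qf4, Qxd4+, Qf3, Qe3, Qd3, Qg2, Qe2, Qc2, Qh1, Qe1, Qb1+, Ka2, ... (list truncated; more exist).
White has legal moves and is not in check → neither.

neither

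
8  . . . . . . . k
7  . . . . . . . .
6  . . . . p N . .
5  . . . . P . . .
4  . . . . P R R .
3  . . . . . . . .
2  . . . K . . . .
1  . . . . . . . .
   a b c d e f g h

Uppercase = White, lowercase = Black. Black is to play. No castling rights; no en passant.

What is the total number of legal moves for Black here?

Black to move; king on h8.
In check: no.
Legal moves: none.
Count: 0.

0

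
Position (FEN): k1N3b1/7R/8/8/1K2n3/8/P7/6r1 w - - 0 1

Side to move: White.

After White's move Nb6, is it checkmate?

After Nb6: black king on a8; in check: yes, from the white knight on b6.
Black has 1 legal reply: Kb8.
In check but a legal move exists → not checkmate.

no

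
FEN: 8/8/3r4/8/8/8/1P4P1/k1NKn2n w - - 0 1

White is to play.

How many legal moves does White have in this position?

3

White to move; king on d1.
In check: yes, from the black rook on d6.
Legal moves: Ke2, Kxe1, Nd3.
Count: 3.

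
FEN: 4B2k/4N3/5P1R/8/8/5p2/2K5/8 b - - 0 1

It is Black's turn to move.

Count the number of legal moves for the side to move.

0

Black to move; king on h8.
In check: yes, from the white rook on h6.
Legal moves: none.
Count: 0.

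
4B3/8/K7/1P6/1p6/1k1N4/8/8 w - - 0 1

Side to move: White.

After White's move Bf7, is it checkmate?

After Bf7: black king on b3; in check: yes, from the white bishop on f7.
Black has 4 legal replies: Ka4, Kc3, Ka3, Kc2.
In check but a legal move exists → not checkmate.

no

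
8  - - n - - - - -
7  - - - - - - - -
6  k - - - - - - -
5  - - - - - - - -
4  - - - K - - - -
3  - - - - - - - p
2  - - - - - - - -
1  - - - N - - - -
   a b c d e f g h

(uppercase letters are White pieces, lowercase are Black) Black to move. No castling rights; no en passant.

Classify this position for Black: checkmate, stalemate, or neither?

neither

Black to move; black king on a6.
In check: no.
Legal moves for Black: Ne7, Na7, Nd6, Nb6, Kb7, Ka7, Kb6, Kb5, Ka5, h2.
Black has 10 legal moves and is not in check → neither.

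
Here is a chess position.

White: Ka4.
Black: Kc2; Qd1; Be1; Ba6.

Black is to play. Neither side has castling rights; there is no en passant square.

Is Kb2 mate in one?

yes

After Kb2: white king on a4; in check: yes, from the black queen on d1.
King squares — a3: attacked by Kb2; b3: attacked by Qd1; b4: attacked by Be1; a5: attacked by Be1; b5: attacked by Ba6.
White has no legal moves → checkmate.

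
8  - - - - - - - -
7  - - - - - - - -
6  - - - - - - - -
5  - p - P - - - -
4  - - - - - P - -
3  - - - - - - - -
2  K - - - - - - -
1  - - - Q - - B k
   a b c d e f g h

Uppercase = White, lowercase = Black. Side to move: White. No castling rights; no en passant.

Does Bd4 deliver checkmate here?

no

After Bd4: black king on h1; in check: yes, from the white queen on d1.
Black has 2 legal replies: Kh2, Kg2.
In check but a legal move exists → not checkmate.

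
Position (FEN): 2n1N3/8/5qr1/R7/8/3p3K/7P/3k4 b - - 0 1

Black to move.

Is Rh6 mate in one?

no

After Rh6: white king on h3; in check: yes, from the black rook on h6.
White has 4 legal replies: Kg4, Kg3, Kg2, Rh5.
In check but a legal move exists → not checkmate.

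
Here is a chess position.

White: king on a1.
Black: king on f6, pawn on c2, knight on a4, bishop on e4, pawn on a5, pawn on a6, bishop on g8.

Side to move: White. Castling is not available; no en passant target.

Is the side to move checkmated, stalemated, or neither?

White to move; white king on a1.
In check: no.
King squares — b1: attacked by Pc2; a2: attacked by Bg8; b2: attacked by Na4.
Legal moves for White: none.
Not in check and no legal moves → stalemate.

stalemate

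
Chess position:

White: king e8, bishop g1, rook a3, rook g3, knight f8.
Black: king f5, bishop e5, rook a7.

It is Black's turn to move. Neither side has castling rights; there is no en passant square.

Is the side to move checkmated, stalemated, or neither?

Black to move; black king on f5.
In check: no.
Legal moves for Black include: Ra8+, Rh7, Rg7, Rf7, Re7+, Rd7, Rc7, Rb7, Ra6, Ra5, Ra4, Rxa3, Kf6, Kf4, Ke4, Bh8, Bb8, Bg7, ... (list truncated; more exist).
Black has legal moves and is not in check → neither.

neither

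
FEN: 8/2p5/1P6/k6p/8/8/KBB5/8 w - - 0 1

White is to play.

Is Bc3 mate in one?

no

After Bc3: black king on a5; in check: yes, from the white bishop on c3.
Black has 3 legal replies: Kxb6, Ka6, Kb5.
In check but a legal move exists → not checkmate.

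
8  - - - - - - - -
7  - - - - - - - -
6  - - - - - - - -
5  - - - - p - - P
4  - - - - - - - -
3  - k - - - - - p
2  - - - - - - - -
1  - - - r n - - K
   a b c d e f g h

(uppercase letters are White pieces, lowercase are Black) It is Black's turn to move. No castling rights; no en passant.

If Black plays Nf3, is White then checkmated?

After Nf3: white king on h1; in check: yes, from the black rook on d1.
King squares — g1: attacked by Rd1; g2: attacked by Ph3; h2: attacked by Nf3.
White has no legal moves → checkmate.

yes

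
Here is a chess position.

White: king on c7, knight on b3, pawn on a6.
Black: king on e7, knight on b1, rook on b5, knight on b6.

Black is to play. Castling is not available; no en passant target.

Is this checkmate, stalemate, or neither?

neither

Black to move; black king on e7.
In check: no.
Legal moves for Black include: Kf8, Ke8, Kf7, Kf6, Ke6, Nc8, Na8+, Nd7, Nd5+, Nc4, Na4, Rh5, Rg5, Rf5, Re5, Rd5, Rc5+, Ra5, ... (list truncated; more exist).
Black has legal moves and is not in check → neither.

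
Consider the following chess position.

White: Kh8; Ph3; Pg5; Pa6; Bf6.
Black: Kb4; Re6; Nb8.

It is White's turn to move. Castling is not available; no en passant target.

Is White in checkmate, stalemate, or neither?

neither

White to move; white king on h8.
In check: no.
Legal moves for White: Kg8, Kh7, Kg7, Bd8, Bg7, Be7+, Be5, Bd4, Bc3+, Bb2, Ba1, a7, g6, h4.
White has 14 legal moves and is not in check → neither.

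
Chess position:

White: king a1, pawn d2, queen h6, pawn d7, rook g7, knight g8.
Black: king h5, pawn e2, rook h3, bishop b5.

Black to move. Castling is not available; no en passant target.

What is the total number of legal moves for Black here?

0

Black to move; king on h5.
In check: yes, from the white queen on h6.
Legal moves: none.
Count: 0.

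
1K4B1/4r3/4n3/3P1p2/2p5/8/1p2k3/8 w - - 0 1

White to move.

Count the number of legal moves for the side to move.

White to move; king on b8.
In check: no.
Legal moves: Bh7, Bf7, Bxe6, Kc8, Ka8, dxe6, d6.
Count: 7.

7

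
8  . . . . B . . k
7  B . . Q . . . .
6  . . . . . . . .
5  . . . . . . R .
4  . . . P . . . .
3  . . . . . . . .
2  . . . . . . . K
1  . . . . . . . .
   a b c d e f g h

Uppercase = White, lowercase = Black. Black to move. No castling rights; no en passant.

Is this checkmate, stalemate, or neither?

stalemate

Black to move; black king on h8.
In check: no.
King squares — g7: attacked by Rg5; h7: attacked by Qd7; g8: attacked by Rg5.
Legal moves for Black: none.
Not in check and no legal moves → stalemate.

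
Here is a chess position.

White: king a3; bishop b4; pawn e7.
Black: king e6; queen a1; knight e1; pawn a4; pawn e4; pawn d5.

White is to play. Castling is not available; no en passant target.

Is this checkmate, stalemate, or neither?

White to move; white king on a3.
In check: yes, from the black queen on a1.
King squares — a2: attacked by Qa1; b2: attacked by Qa1; b3: attacked by Pa4; a4: attacked by Qa1; b4: own bishop.
Legal moves for White: none.
In check with no legal moves → checkmate.

checkmate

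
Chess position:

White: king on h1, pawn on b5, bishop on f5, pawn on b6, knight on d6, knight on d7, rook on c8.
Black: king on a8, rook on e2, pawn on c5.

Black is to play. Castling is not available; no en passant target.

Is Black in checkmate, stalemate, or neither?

Black to move; black king on a8.
In check: yes, from the white rook on c8.
King squares — a7: attacked by Pb6; b7: attacked by Nd6; b8: attacked by Nd7.
Legal moves for Black: none.
In check with no legal moves → checkmate.

checkmate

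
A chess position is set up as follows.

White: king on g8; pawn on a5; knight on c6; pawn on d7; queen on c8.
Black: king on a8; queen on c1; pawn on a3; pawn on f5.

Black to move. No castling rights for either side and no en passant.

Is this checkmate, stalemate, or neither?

Black to move; black king on a8.
In check: yes, from the white queen on c8.
King squares — a7: attacked by Nc6; b7: attacked by Qc8; b8: attacked by Nc6.
Legal moves for Black: none.
In check with no legal moves → checkmate.

checkmate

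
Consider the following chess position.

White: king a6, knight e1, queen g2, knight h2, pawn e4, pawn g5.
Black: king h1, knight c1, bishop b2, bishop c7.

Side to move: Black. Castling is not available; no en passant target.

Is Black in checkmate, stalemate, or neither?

checkmate

Black to move; black king on h1.
In check: yes, from the white queen on g2.
King squares — g1: attacked by Qg2; g2: attacked by Ne1; h2: attacked by Qg2.
Legal moves for Black: none.
In check with no legal moves → checkmate.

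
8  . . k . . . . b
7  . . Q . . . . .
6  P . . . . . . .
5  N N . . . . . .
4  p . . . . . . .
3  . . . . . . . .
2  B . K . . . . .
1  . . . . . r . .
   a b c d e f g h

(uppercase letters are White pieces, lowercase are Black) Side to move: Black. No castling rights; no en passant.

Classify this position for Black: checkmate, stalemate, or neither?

Black to move; black king on c8.
In check: yes, from the white queen on c7.
King squares — b7: attacked by Na5; c7: attacked by Nb5; d7: attacked by Qc7; b8: attacked by Qc7; d8: attacked by Qc7.
Legal moves for Black: none.
In check with no legal moves → checkmate.

checkmate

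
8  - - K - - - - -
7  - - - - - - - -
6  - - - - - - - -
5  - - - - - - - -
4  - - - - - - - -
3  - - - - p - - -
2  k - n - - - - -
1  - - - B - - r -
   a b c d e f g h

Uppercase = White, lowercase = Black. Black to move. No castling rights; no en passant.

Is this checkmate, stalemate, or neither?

Black to move; black king on a2.
In check: no.
Legal moves for Black include: Nd4, Nb4, Na3, Ne1, Na1, Kb3, Ka3, Kb2, Kb1, Ka1, Rg8+, Rg7, Rg6, Rg5, Rg4, Rg3, Rg2, Rh1, ... (list truncated; more exist).
Black has legal moves and is not in check → neither.

neither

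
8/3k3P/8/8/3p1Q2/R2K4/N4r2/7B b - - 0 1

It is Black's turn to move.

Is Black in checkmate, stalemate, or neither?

Black to move; black king on d7.
In check: no.
Legal moves for Black: Ke8, Kd8, Kc8, Ke7, Ke6, Rxf4, Rf3+, Rh2, Rg2, Re2, Rd2+, Rc2, Rb2, Rxa2, Rf1.
Black has 15 legal moves and is not in check → neither.

neither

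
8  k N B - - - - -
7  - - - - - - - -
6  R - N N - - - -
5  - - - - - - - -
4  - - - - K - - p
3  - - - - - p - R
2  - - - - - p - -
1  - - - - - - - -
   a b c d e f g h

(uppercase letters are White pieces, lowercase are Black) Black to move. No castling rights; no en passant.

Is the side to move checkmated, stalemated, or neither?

checkmate

Black to move; black king on a8.
In check: yes, from the white rook on a6.
King squares — a7: attacked by Ra6; b7: attacked by Nd6; b8: attacked by Nc6.
Legal moves for Black: none.
In check with no legal moves → checkmate.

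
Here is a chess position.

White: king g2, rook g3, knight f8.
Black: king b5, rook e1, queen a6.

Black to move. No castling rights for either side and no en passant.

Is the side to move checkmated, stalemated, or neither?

neither

Black to move; black king on b5.
In check: no.
Legal moves for Black include: Qc8, Qa8+, Qb7+, Qa7, Qh6, Qg6, Qf6, Qe6, Qd6, Qc6+, Qb6, Qa5, Qa4, Qa3, Qa2+, Qa1, Kc6, Kb6, ... (list truncated; more exist).
Black has legal moves and is not in check → neither.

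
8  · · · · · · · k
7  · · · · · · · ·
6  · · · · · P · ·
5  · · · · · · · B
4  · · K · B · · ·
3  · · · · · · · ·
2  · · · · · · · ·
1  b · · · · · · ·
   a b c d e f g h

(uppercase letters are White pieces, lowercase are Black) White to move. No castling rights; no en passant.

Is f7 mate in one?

no

After f7: black king on h8; in check: no.
Black is not in check, so this cannot be checkmate.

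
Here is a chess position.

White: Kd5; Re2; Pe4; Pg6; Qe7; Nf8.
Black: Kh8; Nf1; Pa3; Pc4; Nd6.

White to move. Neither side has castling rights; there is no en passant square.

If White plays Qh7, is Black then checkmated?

After Qh7: black king on h8; in check: yes, from the white queen on h7.
King squares — g7: attacked by Qh7; h7: attacked by Pg6; g8: attacked by Qh7.
Black has no legal moves → checkmate.

yes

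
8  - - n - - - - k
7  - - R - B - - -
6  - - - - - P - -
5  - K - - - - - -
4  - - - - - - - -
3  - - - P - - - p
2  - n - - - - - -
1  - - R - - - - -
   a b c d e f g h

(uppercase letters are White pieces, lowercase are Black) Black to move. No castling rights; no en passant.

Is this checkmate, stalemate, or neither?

neither

Black to move; black king on h8.
In check: no.
Legal moves for Black: Kg8, Kh7, Nxe7, Na7+, Nd6+, Nb6, Nc4, Na4, Nxd3, Nd1, h2.
Black has 11 legal moves and is not in check → neither.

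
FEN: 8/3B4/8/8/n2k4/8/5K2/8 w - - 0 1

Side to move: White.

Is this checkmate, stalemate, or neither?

White to move; white king on f2.
In check: no.
Legal moves for White: Be8, Bc8, Be6, Bc6, Bf5, Bb5, Bg4, Bxa4, Bh3, Kg3, Kf3, Kg2, Ke2, Kg1, Kf1, Ke1.
White has 16 legal moves and is not in check → neither.

neither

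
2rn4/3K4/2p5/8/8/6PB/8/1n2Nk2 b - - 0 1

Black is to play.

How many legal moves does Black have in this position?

4

Black to move; king on f1.
In check: yes, from the white bishop on h3.
Legal moves: Kf2, Ke2, Kg1, Kxe1.
Count: 4.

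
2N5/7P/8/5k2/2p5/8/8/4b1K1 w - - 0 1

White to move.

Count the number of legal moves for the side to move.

White to move; king on g1.
In check: no.
Legal moves: Ne7+, Na7, Nd6+, Nb6, Kh2, Kg2, Kh1, Kf1, h8=Q, h8=R, h8=B, h8=N.
Count: 12.

12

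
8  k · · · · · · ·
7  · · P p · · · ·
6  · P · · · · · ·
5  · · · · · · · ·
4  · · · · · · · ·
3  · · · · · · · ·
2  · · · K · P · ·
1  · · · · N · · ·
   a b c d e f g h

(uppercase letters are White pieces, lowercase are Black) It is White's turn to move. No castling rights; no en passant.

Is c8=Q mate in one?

yes

After c8=Q: black king on a8; in check: yes, from the white queen on c8.
King squares — a7: attacked by Pb6; b7: attacked by Qc8; b8: attacked by Qc8.
Black has no legal moves → checkmate.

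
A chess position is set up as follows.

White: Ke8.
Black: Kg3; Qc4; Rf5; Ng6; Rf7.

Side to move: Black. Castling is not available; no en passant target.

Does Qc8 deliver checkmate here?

yes

After Qc8: white king on e8; in check: yes, from the black queen on c8.
King squares — d7: attacked by Rf7; e7: attacked by Ng6; f7: attacked by Rf5; d8: attacked by Qc8; f8: attacked by Ng6.
White has no legal moves → checkmate.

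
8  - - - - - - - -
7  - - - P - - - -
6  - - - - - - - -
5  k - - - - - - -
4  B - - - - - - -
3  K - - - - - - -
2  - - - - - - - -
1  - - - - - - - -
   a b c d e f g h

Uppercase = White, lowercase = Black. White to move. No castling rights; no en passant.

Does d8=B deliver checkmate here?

no

After d8=B: black king on a5; in check: yes, from the white bishop on d8.
Black has 1 legal reply: Ka6.
In check but a legal move exists → not checkmate.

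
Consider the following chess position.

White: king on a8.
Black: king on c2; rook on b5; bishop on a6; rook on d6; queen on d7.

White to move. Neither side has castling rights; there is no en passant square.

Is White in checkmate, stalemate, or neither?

White to move; white king on a8.
In check: no.
King squares — a7: attacked by Qd7; b7: attacked by Rb5; b8: attacked by Rb5.
Legal moves for White: none.
Not in check and no legal moves → stalemate.

stalemate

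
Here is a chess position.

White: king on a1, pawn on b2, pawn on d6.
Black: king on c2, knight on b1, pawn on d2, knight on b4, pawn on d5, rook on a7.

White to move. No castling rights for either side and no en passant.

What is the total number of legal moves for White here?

0

White to move; king on a1.
In check: yes, from the black rook on a7.
Legal moves: none.
Count: 0.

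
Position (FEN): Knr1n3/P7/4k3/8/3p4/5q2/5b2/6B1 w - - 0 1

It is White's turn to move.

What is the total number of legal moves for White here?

0

White to move; king on a8.
In check: yes, from the black queen on f3.
Legal moves: none.
Count: 0.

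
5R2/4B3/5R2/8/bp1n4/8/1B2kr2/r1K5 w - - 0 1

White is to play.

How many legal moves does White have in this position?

1

White to move; king on c1.
In check: yes, from the black rook on a1.
Legal moves: Bxa1.
Count: 1.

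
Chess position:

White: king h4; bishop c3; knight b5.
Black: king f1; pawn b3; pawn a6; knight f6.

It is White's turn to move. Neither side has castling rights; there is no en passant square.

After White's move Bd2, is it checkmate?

After Bd2: black king on f1; in check: no.
Black is not in check, so this cannot be checkmate.

no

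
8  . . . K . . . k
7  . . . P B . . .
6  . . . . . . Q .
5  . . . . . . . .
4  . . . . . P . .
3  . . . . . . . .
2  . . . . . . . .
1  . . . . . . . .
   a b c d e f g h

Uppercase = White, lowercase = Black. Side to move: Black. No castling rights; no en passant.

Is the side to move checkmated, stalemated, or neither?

stalemate

Black to move; black king on h8.
In check: no.
King squares — g7: attacked by Qg6; h7: attacked by Qg6; g8: attacked by Qg6.
Legal moves for Black: none.
Not in check and no legal moves → stalemate.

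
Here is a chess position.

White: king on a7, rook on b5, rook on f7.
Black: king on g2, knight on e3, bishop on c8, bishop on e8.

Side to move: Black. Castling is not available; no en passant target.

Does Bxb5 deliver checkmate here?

After Bxb5: white king on a7; in check: no.
White is not in check, so this cannot be checkmate.

no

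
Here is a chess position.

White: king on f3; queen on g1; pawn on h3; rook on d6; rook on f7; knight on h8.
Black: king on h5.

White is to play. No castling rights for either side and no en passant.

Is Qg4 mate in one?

yes

After Qg4: black king on h5; in check: yes, from the white queen on g4.
King squares — g4: attacked by Kf3; h4: attacked by Qg4; g5: attacked by Qg4; g6: attacked by Qg4; h6: attacked by Rd6.
Black has no legal moves → checkmate.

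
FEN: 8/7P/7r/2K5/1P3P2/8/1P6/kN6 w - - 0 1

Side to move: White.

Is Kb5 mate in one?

After Kb5: black king on a1; in check: no.
Black is not in check, so this cannot be checkmate.

no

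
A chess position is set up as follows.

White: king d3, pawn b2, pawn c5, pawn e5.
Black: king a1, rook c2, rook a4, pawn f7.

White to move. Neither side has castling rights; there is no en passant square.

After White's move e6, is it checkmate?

After e6: black king on a1; in check: no.
Black is not in check, so this cannot be checkmate.

no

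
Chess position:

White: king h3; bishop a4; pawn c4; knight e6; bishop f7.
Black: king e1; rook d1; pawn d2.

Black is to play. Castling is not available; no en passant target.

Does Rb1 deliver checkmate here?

no

After Rb1: white king on h3; in check: no.
White is not in check, so this cannot be checkmate.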